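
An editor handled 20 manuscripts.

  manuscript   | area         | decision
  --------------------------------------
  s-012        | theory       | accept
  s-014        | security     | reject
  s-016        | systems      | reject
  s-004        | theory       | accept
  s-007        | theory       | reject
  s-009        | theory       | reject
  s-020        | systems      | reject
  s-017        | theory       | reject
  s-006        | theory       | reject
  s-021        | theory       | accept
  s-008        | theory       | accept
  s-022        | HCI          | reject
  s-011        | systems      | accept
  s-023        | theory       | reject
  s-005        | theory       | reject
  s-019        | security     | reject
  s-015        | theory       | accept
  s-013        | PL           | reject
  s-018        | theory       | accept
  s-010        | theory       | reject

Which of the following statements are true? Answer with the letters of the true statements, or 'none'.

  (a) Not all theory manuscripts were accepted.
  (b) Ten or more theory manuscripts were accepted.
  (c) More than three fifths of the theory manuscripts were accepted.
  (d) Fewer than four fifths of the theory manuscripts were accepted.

|A| = 13, |A ∩ B| = 6, |A ∖ B| = 7.
(a) A ⊄ B (|A ∖ B| ≥ 1): holds.
(b) |A ∩ B| ≥ 10: fails.
(c) |A ∩ B| / |A| > 3/5: fails.
(d) |A ∩ B| / |A| < 4/5: holds.

(a), (d)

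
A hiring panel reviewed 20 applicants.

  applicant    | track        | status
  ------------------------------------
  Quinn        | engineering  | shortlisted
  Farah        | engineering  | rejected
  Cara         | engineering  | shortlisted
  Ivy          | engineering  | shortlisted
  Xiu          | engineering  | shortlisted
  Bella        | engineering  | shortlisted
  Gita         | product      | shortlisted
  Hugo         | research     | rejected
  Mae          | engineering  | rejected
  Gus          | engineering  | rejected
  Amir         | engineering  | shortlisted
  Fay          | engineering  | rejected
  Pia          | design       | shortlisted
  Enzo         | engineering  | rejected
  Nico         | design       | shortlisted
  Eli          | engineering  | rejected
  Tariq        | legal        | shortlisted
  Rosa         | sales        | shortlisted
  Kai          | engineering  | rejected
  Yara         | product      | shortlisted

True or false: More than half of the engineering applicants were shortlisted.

'More than half of the engineering applicants were shortlisted' holds iff |A ∩ B| > |A ∖ B|.
A (the restrictor) = {Quinn, Farah, Cara, Ivy, Xiu, Bella, Mae, Gus, Amir, Fay, Enzo, Eli, Kai}, |A| = 13.
A ∩ B = {Quinn, Cara, Ivy, Xiu, Bella, Amir}, so |A ∩ B| = 6.
A ∖ B = {Farah, Mae, Gus, Fay, Enzo, Eli, Kai}, so |A ∖ B| = 7.
6 < 7, so the statement is false.

False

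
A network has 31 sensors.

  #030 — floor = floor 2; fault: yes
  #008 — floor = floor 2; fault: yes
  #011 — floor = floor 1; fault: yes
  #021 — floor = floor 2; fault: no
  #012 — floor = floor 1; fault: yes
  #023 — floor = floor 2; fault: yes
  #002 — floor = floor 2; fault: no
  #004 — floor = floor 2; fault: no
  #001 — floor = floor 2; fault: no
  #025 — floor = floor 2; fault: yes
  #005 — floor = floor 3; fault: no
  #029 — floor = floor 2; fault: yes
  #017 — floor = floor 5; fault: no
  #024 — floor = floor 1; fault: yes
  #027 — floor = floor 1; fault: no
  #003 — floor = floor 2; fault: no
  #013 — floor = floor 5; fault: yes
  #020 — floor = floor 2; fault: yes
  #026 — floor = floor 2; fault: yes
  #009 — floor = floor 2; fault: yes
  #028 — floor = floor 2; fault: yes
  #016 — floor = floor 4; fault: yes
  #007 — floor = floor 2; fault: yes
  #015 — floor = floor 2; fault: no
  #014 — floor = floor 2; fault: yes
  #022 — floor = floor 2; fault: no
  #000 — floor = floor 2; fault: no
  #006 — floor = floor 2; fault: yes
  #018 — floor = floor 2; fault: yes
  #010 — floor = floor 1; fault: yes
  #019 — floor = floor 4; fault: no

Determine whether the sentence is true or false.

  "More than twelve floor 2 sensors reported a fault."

True

The determiner here denotes the relation: |A ∩ B| > 12.
|A| = 21, |A ∩ B| = 13, |A ∖ B| = 8.
|A ∩ B| = 13, so the statement is true.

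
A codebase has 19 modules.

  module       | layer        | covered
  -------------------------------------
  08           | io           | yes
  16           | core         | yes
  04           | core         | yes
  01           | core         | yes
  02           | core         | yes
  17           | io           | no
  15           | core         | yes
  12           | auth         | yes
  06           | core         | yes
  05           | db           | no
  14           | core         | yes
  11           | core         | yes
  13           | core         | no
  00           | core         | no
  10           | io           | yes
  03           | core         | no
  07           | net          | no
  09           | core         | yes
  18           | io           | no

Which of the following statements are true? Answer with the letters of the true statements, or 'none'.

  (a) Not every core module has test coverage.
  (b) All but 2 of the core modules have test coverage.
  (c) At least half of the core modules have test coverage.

(a), (c)

|A| = 12, |A ∩ B| = 9, |A ∖ B| = 3.
(a) A ⊄ B (|A ∖ B| ≥ 1): holds.
(b) |A ∖ B| = 2: fails.
(c) |A ∩ B| ≥ |A ∖ B|: holds.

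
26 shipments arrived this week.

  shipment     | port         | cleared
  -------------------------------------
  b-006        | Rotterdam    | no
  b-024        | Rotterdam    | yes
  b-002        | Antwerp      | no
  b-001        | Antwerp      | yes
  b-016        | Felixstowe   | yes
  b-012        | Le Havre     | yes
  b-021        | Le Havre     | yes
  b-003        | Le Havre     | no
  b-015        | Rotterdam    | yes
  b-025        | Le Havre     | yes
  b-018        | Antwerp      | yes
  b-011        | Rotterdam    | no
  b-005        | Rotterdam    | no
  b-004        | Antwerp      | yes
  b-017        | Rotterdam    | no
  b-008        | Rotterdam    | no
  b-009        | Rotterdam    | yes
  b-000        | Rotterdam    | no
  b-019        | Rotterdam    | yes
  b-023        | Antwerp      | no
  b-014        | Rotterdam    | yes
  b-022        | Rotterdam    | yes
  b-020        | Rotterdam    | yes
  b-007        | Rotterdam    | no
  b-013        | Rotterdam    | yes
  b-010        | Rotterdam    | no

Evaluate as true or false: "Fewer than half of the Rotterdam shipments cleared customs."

False

Truth condition: |A ∩ B| < |A ∖ B|.
|A| = 16, |A ∩ B| = 8, |A ∖ B| = 8.
8 = 8, so the statement is false.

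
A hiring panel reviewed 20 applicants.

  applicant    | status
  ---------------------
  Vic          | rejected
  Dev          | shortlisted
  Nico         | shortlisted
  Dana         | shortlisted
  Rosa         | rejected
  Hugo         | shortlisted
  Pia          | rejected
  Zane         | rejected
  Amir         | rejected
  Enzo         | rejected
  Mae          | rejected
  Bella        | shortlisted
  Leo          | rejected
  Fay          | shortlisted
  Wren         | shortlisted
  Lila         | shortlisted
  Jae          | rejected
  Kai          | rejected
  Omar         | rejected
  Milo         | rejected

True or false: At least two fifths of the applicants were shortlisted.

Truth condition: |A ∩ B| / |A| ≥ 2/5.
|A| = 20, |A ∩ B| = 8, |A ∖ B| = 12.
|A ∩ B|/|A| = 8/20, so the statement is true.

True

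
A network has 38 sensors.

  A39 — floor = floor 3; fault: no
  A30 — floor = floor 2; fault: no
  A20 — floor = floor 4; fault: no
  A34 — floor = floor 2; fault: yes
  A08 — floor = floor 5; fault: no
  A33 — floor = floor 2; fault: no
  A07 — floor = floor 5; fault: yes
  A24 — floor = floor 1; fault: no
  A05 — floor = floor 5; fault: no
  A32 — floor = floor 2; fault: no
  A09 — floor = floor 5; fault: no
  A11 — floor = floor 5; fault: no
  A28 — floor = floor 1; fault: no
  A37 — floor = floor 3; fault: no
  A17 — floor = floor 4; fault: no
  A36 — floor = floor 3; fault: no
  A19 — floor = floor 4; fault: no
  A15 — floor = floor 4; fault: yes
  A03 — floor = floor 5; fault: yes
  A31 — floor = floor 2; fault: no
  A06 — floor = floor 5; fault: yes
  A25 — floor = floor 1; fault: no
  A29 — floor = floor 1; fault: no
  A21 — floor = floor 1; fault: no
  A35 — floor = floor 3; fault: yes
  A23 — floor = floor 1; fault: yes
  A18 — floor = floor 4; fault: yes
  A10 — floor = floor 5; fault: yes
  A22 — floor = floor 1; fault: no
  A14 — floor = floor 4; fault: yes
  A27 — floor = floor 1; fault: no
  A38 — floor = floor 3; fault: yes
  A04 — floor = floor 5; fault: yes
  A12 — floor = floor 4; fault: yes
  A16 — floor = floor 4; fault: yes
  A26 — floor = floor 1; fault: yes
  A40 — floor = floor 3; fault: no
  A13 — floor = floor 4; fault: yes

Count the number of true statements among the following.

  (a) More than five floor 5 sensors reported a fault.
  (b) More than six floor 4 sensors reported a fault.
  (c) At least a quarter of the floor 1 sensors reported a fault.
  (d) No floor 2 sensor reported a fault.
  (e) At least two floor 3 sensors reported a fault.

1

(a) floor 5: |A| = 9, |A ∩ B| = 5; needs |A ∩ B| > 5 — false.
(b) floor 4: |A| = 9, |A ∩ B| = 6; needs |A ∩ B| > 6 — false.
(c) floor 1: |A| = 9, |A ∩ B| = 2; needs |A ∩ B| / |A| ≥ 1/4 — false.
(d) floor 2: |A| = 5, |A ∩ B| = 1; needs A ∩ B = ∅ (|A ∩ B| = 0) — false.
(e) floor 3: |A| = 6, |A ∩ B| = 2; needs |A ∩ B| ≥ 2 — true.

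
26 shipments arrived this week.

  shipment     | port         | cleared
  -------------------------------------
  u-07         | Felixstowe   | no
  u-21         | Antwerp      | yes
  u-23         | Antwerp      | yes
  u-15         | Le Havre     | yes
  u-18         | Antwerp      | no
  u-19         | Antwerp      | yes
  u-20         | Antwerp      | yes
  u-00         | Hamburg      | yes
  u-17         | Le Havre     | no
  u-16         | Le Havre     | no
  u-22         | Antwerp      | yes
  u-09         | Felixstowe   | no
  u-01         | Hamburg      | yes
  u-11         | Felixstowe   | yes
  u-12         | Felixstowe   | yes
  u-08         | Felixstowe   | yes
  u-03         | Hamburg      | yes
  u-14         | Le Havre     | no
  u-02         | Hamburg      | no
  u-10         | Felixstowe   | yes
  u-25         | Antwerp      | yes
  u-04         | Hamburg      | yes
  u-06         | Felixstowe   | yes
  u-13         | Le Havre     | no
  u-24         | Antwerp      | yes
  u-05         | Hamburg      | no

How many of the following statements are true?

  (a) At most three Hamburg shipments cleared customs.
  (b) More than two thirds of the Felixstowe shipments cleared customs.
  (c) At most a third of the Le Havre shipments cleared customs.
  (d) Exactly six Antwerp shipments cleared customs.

(a) Hamburg: |A| = 6, |A ∩ B| = 4; needs |A ∩ B| ≤ 3 — false.
(b) Felixstowe: |A| = 7, |A ∩ B| = 5; needs |A ∩ B| / |A| > 2/3 — true.
(c) Le Havre: |A| = 5, |A ∩ B| = 1; needs |A ∩ B| / |A| ≤ 1/3 — true.
(d) Antwerp: |A| = 8, |A ∩ B| = 7; needs |A ∩ B| = 6 — false.

2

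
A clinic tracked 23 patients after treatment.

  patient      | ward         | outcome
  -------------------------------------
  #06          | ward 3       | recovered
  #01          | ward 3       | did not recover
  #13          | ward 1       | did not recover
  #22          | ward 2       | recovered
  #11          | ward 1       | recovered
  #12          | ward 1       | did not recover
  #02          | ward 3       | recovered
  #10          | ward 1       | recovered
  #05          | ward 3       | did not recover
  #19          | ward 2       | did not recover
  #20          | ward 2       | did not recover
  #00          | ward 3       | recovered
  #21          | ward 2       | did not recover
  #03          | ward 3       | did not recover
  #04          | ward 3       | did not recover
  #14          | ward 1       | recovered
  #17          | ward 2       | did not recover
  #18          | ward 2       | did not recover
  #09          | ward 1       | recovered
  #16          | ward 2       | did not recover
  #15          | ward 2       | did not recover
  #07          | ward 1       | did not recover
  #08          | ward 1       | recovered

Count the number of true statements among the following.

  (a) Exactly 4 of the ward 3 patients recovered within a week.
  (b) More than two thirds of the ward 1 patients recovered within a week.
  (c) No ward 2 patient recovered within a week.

0

(a) ward 3: |A| = 7, |A ∩ B| = 3; needs |A ∩ B| = 4 — false.
(b) ward 1: |A| = 8, |A ∩ B| = 5; needs |A ∩ B| / |A| > 2/3 — false.
(c) ward 2: |A| = 8, |A ∩ B| = 1; needs A ∩ B = ∅ (|A ∩ B| = 0) — false.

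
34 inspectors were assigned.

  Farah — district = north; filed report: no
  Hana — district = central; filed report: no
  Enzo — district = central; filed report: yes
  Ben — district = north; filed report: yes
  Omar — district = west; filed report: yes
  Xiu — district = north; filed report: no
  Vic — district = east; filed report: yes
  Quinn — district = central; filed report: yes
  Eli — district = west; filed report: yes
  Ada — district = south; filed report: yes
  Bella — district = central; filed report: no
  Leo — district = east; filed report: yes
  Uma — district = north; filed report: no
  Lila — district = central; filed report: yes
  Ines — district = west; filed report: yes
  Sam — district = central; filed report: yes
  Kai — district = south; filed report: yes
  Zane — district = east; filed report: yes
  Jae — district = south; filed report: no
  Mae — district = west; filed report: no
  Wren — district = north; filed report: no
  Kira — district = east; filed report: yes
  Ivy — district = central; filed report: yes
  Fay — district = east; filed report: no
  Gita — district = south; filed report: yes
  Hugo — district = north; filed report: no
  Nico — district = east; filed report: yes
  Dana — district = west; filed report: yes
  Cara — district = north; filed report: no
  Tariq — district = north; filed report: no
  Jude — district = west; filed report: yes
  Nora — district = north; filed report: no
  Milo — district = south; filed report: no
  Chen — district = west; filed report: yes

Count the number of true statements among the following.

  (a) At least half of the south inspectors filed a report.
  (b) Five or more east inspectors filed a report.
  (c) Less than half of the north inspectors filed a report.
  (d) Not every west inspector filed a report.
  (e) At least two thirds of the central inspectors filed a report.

5

(a) south: |A| = 5, |A ∩ B| = 3; needs |A ∩ B| ≥ |A ∖ B| — true.
(b) east: |A| = 6, |A ∩ B| = 5; needs |A ∩ B| ≥ 5 — true.
(c) north: |A| = 9, |A ∩ B| = 1; needs |A ∩ B| < |A ∖ B| — true.
(d) west: |A| = 7, |A ∩ B| = 6; needs A ⊄ B (|A ∖ B| ≥ 1) — true.
(e) central: |A| = 7, |A ∩ B| = 5; needs |A ∩ B| / |A| ≥ 2/3 — true.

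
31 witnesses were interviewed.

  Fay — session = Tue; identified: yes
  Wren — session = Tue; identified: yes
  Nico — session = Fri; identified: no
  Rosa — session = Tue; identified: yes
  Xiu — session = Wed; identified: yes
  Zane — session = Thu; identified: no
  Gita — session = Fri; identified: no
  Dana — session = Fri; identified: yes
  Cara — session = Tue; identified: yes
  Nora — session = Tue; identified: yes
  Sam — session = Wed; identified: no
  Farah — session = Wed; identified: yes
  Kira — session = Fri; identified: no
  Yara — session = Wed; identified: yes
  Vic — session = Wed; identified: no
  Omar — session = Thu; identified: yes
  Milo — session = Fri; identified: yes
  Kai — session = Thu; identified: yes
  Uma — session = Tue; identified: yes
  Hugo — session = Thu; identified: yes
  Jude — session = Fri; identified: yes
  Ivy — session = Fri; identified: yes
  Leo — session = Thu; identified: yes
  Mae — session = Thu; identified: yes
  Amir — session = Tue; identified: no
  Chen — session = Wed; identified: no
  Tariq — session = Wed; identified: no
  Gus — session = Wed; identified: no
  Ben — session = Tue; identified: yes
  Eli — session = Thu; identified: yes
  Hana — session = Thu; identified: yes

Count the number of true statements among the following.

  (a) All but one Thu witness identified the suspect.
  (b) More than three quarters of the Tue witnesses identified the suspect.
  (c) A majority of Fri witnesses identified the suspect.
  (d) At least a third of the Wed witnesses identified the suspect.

(a) Thu: |A| = 8, |A ∩ B| = 7; needs |A ∖ B| = 1 — true.
(b) Tue: |A| = 8, |A ∩ B| = 7; needs |A ∩ B| / |A| > 3/4 — true.
(c) Fri: |A| = 7, |A ∩ B| = 4; needs |A ∩ B| > |A ∖ B| — true.
(d) Wed: |A| = 8, |A ∩ B| = 3; needs |A ∩ B| / |A| ≥ 1/3 — true.

4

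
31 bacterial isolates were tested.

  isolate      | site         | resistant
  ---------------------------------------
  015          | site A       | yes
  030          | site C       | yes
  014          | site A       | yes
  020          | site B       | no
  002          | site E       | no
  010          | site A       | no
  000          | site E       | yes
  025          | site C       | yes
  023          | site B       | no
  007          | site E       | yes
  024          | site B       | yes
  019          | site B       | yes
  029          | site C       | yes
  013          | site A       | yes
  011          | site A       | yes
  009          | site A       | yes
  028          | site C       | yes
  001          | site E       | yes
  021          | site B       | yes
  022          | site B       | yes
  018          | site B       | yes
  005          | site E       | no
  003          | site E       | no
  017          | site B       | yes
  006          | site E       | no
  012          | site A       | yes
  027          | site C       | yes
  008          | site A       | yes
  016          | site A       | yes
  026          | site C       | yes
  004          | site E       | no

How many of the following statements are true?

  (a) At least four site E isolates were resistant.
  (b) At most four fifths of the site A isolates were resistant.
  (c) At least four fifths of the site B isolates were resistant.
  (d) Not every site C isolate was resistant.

(a) site E: |A| = 8, |A ∩ B| = 3; needs |A ∩ B| ≥ 4 — false.
(b) site A: |A| = 9, |A ∩ B| = 8; needs |A ∩ B| / |A| ≤ 4/5 — false.
(c) site B: |A| = 8, |A ∩ B| = 6; needs |A ∩ B| / |A| ≥ 4/5 — false.
(d) site C: |A| = 6, |A ∩ B| = 6; needs A ⊄ B (|A ∖ B| ≥ 1) — false.

0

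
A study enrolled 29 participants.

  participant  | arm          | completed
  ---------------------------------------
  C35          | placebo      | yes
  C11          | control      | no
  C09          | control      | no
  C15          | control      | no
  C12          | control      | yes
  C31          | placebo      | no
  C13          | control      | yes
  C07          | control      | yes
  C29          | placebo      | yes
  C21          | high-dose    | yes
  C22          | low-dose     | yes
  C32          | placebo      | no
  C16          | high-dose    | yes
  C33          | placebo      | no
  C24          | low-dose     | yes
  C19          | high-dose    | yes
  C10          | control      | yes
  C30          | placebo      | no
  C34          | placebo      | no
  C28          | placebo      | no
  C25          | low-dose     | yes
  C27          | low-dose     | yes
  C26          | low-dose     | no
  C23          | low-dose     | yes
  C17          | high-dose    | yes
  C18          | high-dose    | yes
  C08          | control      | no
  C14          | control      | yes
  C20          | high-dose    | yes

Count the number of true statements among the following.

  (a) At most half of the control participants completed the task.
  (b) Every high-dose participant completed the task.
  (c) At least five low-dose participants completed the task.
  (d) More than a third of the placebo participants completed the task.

(a) control: |A| = 9, |A ∩ B| = 5; needs |A ∩ B| ≤ |A ∖ B| — false.
(b) high-dose: |A| = 6, |A ∩ B| = 6; needs A ⊆ B, i.e. every element of A is in B (|A ∖ B| = 0) — true.
(c) low-dose: |A| = 6, |A ∩ B| = 5; needs |A ∩ B| ≥ 5 — true.
(d) placebo: |A| = 8, |A ∩ B| = 2; needs |A ∩ B| / |A| > 1/3 — false.

2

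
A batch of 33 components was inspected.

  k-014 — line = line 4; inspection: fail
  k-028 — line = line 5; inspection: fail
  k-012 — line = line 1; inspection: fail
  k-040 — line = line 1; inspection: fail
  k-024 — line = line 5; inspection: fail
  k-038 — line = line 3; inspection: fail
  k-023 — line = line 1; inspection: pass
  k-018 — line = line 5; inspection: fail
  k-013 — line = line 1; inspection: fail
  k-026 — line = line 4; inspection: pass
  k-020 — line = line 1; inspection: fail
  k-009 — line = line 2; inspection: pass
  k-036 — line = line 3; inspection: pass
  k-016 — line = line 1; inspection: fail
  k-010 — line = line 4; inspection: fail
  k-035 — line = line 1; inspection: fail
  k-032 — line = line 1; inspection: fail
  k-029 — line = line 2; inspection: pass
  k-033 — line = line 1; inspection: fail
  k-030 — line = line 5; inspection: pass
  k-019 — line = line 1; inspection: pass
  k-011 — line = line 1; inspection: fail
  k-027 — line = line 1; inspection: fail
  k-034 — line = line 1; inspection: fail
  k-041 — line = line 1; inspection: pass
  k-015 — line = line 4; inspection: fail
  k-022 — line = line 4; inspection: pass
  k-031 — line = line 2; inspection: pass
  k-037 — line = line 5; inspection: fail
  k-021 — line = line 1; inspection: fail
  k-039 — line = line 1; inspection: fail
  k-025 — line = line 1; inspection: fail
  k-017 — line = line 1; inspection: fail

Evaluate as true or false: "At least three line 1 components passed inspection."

'At least three line 1 components passed inspection' holds iff |A ∩ B| ≥ 3.
|A| = 18, |A ∩ B| = 3, |A ∖ B| = 15.
|A ∩ B| = 3, so the statement is true.

True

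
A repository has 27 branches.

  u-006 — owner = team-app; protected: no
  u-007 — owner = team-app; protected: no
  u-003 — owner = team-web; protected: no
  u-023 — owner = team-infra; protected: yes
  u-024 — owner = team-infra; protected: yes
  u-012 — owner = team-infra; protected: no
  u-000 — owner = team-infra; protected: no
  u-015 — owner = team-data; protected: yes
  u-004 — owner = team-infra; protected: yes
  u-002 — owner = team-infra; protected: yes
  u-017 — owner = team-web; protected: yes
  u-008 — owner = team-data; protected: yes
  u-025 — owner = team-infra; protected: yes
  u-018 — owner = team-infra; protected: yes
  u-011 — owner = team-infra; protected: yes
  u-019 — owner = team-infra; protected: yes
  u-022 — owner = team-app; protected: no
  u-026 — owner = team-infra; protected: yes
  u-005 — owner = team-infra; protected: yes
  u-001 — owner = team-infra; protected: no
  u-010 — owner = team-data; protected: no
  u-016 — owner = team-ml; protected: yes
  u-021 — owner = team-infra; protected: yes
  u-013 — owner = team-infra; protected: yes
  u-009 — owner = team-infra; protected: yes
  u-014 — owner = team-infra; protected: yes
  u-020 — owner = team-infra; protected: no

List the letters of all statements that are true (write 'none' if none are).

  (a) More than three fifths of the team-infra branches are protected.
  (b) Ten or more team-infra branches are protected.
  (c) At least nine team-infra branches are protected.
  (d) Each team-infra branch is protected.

|A| = 18, |A ∩ B| = 14, |A ∖ B| = 4.
(a) |A ∩ B| / |A| > 3/5: holds.
(b) |A ∩ B| ≥ 10: holds.
(c) |A ∩ B| ≥ 9: holds.
(d) A ⊆ B, i.e. every element of A is in B (|A ∖ B| = 0): fails.

(a), (b), (c)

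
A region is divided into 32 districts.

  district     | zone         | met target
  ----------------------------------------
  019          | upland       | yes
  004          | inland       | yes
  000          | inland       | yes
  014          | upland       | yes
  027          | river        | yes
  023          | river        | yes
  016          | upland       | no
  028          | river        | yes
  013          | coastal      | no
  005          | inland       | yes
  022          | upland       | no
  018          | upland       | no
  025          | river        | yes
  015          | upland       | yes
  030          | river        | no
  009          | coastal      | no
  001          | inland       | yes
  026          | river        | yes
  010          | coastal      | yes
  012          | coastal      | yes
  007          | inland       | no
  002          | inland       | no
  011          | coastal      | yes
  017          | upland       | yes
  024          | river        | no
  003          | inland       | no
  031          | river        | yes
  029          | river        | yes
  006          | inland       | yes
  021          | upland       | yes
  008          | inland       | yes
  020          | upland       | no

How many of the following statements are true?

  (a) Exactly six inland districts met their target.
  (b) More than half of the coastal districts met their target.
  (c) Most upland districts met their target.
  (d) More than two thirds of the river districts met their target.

(a) inland: |A| = 9, |A ∩ B| = 6; needs |A ∩ B| = 6 — true.
(b) coastal: |A| = 5, |A ∩ B| = 3; needs |A ∩ B| > |A ∖ B| — true.
(c) upland: |A| = 9, |A ∩ B| = 5; needs |A ∩ B| > |A ∖ B| — true.
(d) river: |A| = 9, |A ∩ B| = 7; needs |A ∩ B| / |A| > 2/3 — true.

4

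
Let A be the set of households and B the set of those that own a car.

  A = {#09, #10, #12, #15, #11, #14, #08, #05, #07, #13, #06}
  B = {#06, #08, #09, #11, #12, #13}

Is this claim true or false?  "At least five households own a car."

Truth condition: |A ∩ B| ≥ 5.
A (the restrictor) = {#09, #10, #12, #15, #11, #14, #08, #05, #07, #13, #06}, |A| = 11.
A ∩ B = {#09, #12, #11, #08, #13, #06}, so |A ∩ B| = 6.
|A ∩ B| = 6, so the statement is true.

True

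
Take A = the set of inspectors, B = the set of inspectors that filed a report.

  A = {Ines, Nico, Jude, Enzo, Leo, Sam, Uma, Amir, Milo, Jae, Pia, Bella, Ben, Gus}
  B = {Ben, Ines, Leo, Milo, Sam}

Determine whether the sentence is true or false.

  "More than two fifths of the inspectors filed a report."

False

The determiner here denotes the relation: |A ∩ B| / |A| > 2/5.
A (the restrictor) = {Ines, Nico, Jude, Enzo, Leo, Sam, Uma, Amir, Milo, Jae, Pia, Bella, Ben, Gus}, |A| = 14.
A ∩ B = {Ines, Leo, Sam, Milo, Ben}, so |A ∩ B| = 5.
A ∖ B = {Nico, Jude, Enzo, Uma, Amir, Jae, Pia, Bella, Gus}, so |A ∖ B| = 9.
|A ∩ B|/|A| = 5/14, so the statement is false.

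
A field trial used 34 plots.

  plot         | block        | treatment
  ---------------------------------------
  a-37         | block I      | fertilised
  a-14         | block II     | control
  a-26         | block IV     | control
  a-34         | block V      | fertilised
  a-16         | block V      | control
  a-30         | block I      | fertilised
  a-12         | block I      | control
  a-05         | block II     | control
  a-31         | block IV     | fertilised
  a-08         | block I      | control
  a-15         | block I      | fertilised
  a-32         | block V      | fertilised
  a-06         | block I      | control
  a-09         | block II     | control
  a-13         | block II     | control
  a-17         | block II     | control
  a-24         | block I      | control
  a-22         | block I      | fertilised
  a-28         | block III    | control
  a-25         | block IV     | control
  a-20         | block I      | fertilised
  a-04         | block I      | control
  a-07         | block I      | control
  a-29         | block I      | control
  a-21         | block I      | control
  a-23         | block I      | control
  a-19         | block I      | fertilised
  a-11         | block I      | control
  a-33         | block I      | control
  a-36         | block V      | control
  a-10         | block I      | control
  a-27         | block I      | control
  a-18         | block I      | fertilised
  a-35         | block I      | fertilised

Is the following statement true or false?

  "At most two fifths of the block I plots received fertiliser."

'At most two fifths of the block I plots received fertiliser' holds iff |A ∩ B| / |A| ≤ 2/5.
|A| = 21, |A ∩ B| = 8, |A ∖ B| = 13.
|A ∩ B|/|A| = 8/21, so the statement is true.

True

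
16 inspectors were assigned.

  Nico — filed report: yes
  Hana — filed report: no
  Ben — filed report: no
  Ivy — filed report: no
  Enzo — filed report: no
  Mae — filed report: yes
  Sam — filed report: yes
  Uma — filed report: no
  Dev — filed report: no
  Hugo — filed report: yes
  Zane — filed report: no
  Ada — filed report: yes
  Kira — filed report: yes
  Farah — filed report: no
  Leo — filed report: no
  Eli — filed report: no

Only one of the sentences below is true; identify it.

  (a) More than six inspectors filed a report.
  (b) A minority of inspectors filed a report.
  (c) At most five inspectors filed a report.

|A| = 16, |A ∩ B| = 6, |A ∖ B| = 10.
(a) requires |A ∩ B| > 6: false.
(b) requires |A ∩ B| < |A ∖ B|: true.
(c) requires |A ∩ B| ≤ 5: false.

(b)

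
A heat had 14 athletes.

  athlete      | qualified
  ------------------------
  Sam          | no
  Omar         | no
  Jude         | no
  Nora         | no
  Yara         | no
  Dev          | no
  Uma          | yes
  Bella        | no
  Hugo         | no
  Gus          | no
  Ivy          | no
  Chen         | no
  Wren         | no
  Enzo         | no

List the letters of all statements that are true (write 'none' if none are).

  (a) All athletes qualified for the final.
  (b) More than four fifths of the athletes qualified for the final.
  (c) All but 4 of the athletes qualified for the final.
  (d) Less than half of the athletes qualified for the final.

(d)

|A| = 14, |A ∩ B| = 1, |A ∖ B| = 13.
(a) A ⊆ B, i.e. every element of A is in B (|A ∖ B| = 0): fails.
(b) |A ∩ B| / |A| > 4/5: fails.
(c) |A ∖ B| = 4: fails.
(d) |A ∩ B| < |A ∖ B|: holds.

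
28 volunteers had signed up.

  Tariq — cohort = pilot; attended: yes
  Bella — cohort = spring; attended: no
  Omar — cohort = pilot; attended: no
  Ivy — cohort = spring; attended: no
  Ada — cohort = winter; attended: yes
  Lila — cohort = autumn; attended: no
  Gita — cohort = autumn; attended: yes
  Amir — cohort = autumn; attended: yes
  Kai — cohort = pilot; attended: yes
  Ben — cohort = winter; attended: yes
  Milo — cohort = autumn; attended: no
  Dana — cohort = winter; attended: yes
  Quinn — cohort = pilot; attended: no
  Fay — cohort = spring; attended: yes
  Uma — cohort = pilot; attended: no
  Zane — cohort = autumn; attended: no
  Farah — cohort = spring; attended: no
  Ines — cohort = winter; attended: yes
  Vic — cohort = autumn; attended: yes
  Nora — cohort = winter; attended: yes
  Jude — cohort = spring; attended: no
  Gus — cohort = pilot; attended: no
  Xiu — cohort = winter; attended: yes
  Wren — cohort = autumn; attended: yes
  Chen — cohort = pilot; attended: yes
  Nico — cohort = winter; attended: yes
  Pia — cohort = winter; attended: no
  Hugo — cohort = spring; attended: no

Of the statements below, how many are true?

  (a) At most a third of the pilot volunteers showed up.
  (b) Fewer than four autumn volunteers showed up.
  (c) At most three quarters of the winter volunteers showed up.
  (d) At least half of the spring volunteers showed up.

0

(a) pilot: |A| = 7, |A ∩ B| = 3; needs |A ∩ B| / |A| ≤ 1/3 — false.
(b) autumn: |A| = 7, |A ∩ B| = 4; needs |A ∩ B| < 4 — false.
(c) winter: |A| = 8, |A ∩ B| = 7; needs |A ∩ B| / |A| ≤ 3/4 — false.
(d) spring: |A| = 6, |A ∩ B| = 1; needs |A ∩ B| ≥ |A ∖ B| — false.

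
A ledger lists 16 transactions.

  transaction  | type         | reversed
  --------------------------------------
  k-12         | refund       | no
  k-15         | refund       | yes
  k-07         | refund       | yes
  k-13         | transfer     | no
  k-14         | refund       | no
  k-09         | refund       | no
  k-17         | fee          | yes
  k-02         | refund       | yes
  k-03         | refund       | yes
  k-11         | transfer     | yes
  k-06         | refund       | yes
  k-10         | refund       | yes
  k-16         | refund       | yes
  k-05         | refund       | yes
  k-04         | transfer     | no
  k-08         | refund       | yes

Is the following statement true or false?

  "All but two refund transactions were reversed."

'All but two refund transactions were reversed' holds iff |A ∖ B| = 2.
A (the restrictor) = {k-12, k-15, k-07, k-14, k-09, k-02, k-03, k-06, k-10, k-16, k-05, k-08}, |A| = 12.
A ∖ B = {k-12, k-14, k-09}, so |A ∖ B| = 3.
|A ∖ B| = 3, so the statement is false.

False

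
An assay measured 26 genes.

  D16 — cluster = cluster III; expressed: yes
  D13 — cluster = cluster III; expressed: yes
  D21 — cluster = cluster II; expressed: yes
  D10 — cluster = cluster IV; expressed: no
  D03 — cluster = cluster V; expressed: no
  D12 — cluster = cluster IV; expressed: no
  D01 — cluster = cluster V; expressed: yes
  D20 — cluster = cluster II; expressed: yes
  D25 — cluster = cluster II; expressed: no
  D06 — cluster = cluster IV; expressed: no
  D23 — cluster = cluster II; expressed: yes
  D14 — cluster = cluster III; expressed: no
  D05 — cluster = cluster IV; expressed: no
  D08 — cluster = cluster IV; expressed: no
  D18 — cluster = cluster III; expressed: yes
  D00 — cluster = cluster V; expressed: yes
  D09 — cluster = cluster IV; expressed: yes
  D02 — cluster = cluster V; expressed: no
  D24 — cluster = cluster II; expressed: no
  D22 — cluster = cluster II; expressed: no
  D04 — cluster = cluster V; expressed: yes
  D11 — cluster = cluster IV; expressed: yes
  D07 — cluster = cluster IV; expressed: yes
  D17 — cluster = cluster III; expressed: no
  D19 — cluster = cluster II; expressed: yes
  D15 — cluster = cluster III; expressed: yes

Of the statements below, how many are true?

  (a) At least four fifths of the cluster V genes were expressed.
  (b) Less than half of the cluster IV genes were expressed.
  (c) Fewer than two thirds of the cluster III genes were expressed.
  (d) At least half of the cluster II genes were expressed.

2

(a) cluster V: |A| = 5, |A ∩ B| = 3; needs |A ∩ B| / |A| ≥ 4/5 — false.
(b) cluster IV: |A| = 8, |A ∩ B| = 3; needs |A ∩ B| < |A ∖ B| — true.
(c) cluster III: |A| = 6, |A ∩ B| = 4; needs |A ∩ B| / |A| < 2/3 — false.
(d) cluster II: |A| = 7, |A ∩ B| = 4; needs |A ∩ B| ≥ |A ∖ B| — true.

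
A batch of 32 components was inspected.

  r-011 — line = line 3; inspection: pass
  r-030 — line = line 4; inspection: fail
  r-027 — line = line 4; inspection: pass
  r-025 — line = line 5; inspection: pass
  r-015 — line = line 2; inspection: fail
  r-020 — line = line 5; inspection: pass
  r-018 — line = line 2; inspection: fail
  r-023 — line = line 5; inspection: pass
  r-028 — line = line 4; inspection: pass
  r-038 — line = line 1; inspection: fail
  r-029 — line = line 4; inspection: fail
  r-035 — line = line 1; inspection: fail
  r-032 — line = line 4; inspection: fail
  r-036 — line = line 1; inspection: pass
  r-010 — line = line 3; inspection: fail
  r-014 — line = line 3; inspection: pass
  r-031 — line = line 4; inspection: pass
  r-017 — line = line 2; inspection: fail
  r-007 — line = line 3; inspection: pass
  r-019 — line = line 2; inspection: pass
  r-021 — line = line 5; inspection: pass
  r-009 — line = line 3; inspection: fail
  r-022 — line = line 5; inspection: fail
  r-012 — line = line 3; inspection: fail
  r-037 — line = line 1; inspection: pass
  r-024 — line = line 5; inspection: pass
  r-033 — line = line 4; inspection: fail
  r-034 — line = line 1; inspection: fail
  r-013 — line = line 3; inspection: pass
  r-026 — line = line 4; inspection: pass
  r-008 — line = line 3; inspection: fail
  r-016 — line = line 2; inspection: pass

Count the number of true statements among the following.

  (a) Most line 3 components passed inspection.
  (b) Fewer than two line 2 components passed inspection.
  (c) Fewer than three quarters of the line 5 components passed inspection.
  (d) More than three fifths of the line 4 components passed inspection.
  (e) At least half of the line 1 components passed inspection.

(a) line 3: |A| = 8, |A ∩ B| = 4; needs |A ∩ B| > |A ∖ B| — false.
(b) line 2: |A| = 5, |A ∩ B| = 2; needs |A ∩ B| < 2 — false.
(c) line 5: |A| = 6, |A ∩ B| = 5; needs |A ∩ B| / |A| < 3/4 — false.
(d) line 4: |A| = 8, |A ∩ B| = 4; needs |A ∩ B| / |A| > 3/5 — false.
(e) line 1: |A| = 5, |A ∩ B| = 2; needs |A ∩ B| ≥ |A ∖ B| — false.

0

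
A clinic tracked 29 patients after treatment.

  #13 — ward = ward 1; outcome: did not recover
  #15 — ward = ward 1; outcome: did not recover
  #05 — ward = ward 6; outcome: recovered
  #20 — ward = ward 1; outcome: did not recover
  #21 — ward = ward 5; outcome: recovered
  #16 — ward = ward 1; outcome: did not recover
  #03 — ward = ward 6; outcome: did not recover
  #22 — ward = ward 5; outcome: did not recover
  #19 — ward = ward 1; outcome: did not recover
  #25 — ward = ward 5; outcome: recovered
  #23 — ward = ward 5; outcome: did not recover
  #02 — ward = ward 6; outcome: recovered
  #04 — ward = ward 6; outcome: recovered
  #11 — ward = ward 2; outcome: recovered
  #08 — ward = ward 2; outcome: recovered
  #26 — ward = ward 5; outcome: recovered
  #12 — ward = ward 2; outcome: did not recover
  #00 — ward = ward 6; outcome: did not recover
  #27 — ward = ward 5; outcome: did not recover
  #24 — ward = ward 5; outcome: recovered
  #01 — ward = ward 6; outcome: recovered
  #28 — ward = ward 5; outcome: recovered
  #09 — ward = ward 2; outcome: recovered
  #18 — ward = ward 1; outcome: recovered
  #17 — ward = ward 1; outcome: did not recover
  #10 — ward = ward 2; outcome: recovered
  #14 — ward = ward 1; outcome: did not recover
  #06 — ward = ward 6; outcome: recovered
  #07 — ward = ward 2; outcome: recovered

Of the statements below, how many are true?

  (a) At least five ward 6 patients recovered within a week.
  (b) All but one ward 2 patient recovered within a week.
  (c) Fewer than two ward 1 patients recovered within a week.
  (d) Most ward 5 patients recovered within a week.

4

(a) ward 6: |A| = 7, |A ∩ B| = 5; needs |A ∩ B| ≥ 5 — true.
(b) ward 2: |A| = 6, |A ∩ B| = 5; needs |A ∖ B| = 1 — true.
(c) ward 1: |A| = 8, |A ∩ B| = 1; needs |A ∩ B| < 2 — true.
(d) ward 5: |A| = 8, |A ∩ B| = 5; needs |A ∩ B| > |A ∖ B| — true.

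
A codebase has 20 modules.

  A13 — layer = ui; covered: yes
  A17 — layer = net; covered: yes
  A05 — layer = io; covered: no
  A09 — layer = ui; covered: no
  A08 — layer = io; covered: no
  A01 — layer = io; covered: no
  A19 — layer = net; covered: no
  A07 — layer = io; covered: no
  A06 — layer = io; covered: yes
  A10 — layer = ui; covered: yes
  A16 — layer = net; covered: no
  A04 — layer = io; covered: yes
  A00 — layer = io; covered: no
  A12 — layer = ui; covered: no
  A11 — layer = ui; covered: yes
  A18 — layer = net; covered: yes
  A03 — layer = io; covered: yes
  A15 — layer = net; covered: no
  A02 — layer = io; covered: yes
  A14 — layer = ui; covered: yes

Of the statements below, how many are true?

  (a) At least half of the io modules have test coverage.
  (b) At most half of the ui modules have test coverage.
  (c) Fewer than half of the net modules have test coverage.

1

(a) io: |A| = 9, |A ∩ B| = 4; needs |A ∩ B| ≥ |A ∖ B| — false.
(b) ui: |A| = 6, |A ∩ B| = 4; needs |A ∩ B| ≤ |A ∖ B| — false.
(c) net: |A| = 5, |A ∩ B| = 2; needs |A ∩ B| < |A ∖ B| — true.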